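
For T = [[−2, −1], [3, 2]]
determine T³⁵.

T² = I (check: tr T = 0 and det T = −1), so T³⁵ = T since 35 is odd.

[[−2, −1], [3, 2]]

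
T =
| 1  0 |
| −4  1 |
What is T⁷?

T = I + N where N = [[0, 0], [−4, 0]] is strictly lower-triangular, so N² = 0.
(I + N)⁷ = I + 7·N = [[1, 0], [−28, 1]].

[[1, 0], [−28, 1]]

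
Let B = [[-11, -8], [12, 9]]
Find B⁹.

tr B = -2 and det B = -3, so the characteristic polynomial is λ² − (-2)λ + (-3) with roots 1 and -3.
Eigenvectors give P = [[-2, -1], [3, 1]] with P⁻¹ = [[1, 1], [-3, -2]], and B = P·diag(1, -3)·P⁻¹.
Then B⁹ = P·diag(1, -19683)·P⁻¹ = [[-2, 19683], [3, -19683]] · [[1, 1], [-3, -2]] = [[-59051, -39368], [59052, 39369]].

[[-59051, -39368], [59052, 39369]]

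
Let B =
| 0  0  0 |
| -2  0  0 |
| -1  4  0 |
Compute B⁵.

[[0, 0, 0], [0, 0, 0], [0, 0, 0]]

B is strictly triangular, hence nilpotent: B³ = 0, so B⁵ = 0.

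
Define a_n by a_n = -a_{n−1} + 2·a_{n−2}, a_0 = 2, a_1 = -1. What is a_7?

With companion matrix B = [[-1, 2], [1, 0]], [a_n, a_{n−1}]ᵀ = B·[a_{n−1}, a_{n−2}]ᵀ, so [a_7, a_6]ᵀ = B^6·[a_1, a_0]ᵀ.
B^6 = [[43, -42], [-21, 22]], giving [a_7, a_6]ᵀ = [[-127], [65]].

-127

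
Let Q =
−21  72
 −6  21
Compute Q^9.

[[−137781, 472392], [−39366, 137781]]

tr Q = 0 and det Q = −9, so the characteristic polynomial is λ² − (0)λ + (−9) with roots −3 and 3.
Eigenvectors give P = [[4, 3], [1, 1]] with P⁻¹ = [[1, −3], [−1, 4]], and Q = P·diag(−3, 3)·P⁻¹.
Then Q^9 = P·diag(−19683, 19683)·P⁻¹ = [[−78732, 59049], [−19683, 19683]] · [[1, −3], [−1, 4]] = [[−137781, 472392], [−39366, 137781]].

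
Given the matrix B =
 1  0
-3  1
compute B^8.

B = I + N where N = [[0, 0], [-3, 0]] is strictly lower-triangular, so N^2 = 0.
(I + N)^8 = I + 8·N = [[1, 0], [-24, 1]].

[[1, 0], [-24, 1]]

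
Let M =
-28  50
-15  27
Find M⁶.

[[4054, -6650], [1995, -3261]]

tr M = -1 and det M = -6, so the characteristic polynomial is λ² − (-1)λ + (-6) with roots 2 and -3.
Eigenvectors give P = [[-5, 2], [-3, 1]] with P⁻¹ = [[1, -2], [3, -5]], and M = P·diag(2, -3)·P⁻¹.
Then M⁶ = P·diag(64, 729)·P⁻¹ = [[-320, 1458], [-192, 729]] · [[1, -2], [3, -5]] = [[4054, -6650], [1995, -3261]].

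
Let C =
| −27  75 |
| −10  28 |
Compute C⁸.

tr C = 1 and det C = −6, so the characteristic polynomial is λ² − (1)λ + (−6) with roots −2 and 3.
Eigenvectors give P = [[3, −5], [1, −2]] with P⁻¹ = [[2, −5], [1, −3]], and C = P·diag(−2, 3)·P⁻¹.
Then C⁸ = P·diag(256, 6561)·P⁻¹ = [[768, −32805], [256, −13122]] · [[2, −5], [1, −3]] = [[−31269, 94575], [−12610, 38086]].

[[−31269, 94575], [−12610, 38086]]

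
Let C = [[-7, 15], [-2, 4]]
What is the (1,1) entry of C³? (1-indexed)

-43

tr C = -3 and det C = 2, so the characteristic polynomial is λ² − (-3)λ + (2) with roots -2 and -1.
Eigenvectors give P = [[3, 5], [1, 2]] with P⁻¹ = [[2, -5], [-1, 3]], and C = P·diag(-2, -1)·P⁻¹.
Then C³ = P·diag(-8, -1)·P⁻¹ = [[-24, -5], [-8, -2]] · [[2, -5], [-1, 3]] = [[-43, 105], [-14, 34]].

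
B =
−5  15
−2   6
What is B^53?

B² = B (a projection; rank 1, trace 1), so B^53 = B.

[[−5, 15], [−2, 6]]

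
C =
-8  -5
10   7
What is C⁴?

[[146, 65], [-130, -49]]

tr C = -1 and det C = -6, so the characteristic polynomial is λ² − (-1)λ + (-6) with roots -3 and 2.
Eigenvectors give P = [[-1, -1], [1, 2]] with P⁻¹ = [[-2, -1], [1, 1]], and C = P·diag(-3, 2)·P⁻¹.
Then C⁴ = P·diag(81, 16)·P⁻¹ = [[-81, -16], [81, 32]] · [[-2, -1], [1, 1]] = [[146, 65], [-130, -49]].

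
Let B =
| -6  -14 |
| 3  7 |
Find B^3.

[[-6, -14], [3, 7]]

B² = B (a projection; rank 1, trace 1), so B^3 = B.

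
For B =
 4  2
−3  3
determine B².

[[10, 14], [−21, 3]]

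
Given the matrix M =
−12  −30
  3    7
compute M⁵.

tr M = −5 and det M = 6, so the characteristic polynomial is λ² − (−5)λ + (6) with roots −3 and −2.
Eigenvectors give P = [[−10, −3], [3, 1]] with P⁻¹ = [[−1, −3], [3, 10]], and M = P·diag(−3, −2)·P⁻¹.
Then M⁵ = P·diag(−243, −32)·P⁻¹ = [[2430, 96], [−729, −32]] · [[−1, −3], [3, 10]] = [[−2142, −6330], [633, 1867]].

[[−2142, −6330], [633, 1867]]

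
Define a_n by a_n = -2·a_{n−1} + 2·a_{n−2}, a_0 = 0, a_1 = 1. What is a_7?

328

With companion matrix A = [[-2, 2], [1, 0]], [a_n, a_{n−1}]ᵀ = A·[a_{n−1}, a_{n−2}]ᵀ, so [a_7, a_6]ᵀ = A⁶·[a_1, a_0]ᵀ.
A⁶ = [[328, -240], [-120, 88]], giving [a_7, a_6]ᵀ = [[328], [-120]].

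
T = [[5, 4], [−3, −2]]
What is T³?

[[29, 28], [−21, −20]]

tr T = 3 and det T = 2, so the characteristic polynomial is λ² − (3)λ + (2) with roots 2 and 1.
Eigenvectors give P = [[4, −1], [−3, 1]] with P⁻¹ = [[1, 1], [3, 4]], and T = P·diag(2, 1)·P⁻¹.
Then T³ = P·diag(8, 1)·P⁻¹ = [[32, −1], [−24, 1]] · [[1, 1], [3, 4]] = [[29, 28], [−21, −20]].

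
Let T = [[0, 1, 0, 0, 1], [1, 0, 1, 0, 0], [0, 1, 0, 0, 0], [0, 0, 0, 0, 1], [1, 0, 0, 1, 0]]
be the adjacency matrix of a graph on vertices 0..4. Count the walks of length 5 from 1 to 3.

4

The number of length-5 walks from vertex 1 to vertex 3 is entry (1,3) of T⁵, where T is the adjacency matrix.
T² = [[2, 0, 1, 1, 0], [0, 2, 0, 0, 1], [1, 0, 1, 0, 0], [1, 0, 0, 1, 0], [0, 1, 0, 0, 2]]
T³ = [[0, 3, 0, 0, 3], [3, 0, 2, 1, 0], [0, 2, 0, 0, 1], [0, 1, 0, 0, 2], [3, 0, 1, 2, 0]]
T⁴ = [[6, 0, 3, 3, 0], [0, 5, 0, 0, 4], [3, 0, 2, 1, 0], [3, 0, 1, 2, 0], [0, 4, 0, 0, 5]]
T⁵ = [[0, 9, 0, 0, 9], [9, 0, 5, 4, 0], [0, 5, 0, 0, 4], [0, 4, 0, 0, 5], [9, 0, 4, 5, 0]]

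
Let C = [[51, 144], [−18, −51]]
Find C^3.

[[459, 1296], [−162, −459]]

tr C = 0 and det C = −9, so the characteristic polynomial is λ² − (0)λ + (−9) with roots −3 and 3.
Eigenvectors give P = [[8, −3], [−3, 1]] with P⁻¹ = [[−1, −3], [−3, −8]], and C = P·diag(−3, 3)·P⁻¹.
Then C^3 = P·diag(−27, 27)·P⁻¹ = [[−216, −81], [81, 27]] · [[−1, −3], [−3, −8]] = [[459, 1296], [−162, −459]].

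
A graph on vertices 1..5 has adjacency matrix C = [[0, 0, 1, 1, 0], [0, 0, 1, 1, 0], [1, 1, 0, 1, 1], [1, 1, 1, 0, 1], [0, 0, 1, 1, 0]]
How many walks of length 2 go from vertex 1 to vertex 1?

2

The number of length-2 walks from vertex 1 to vertex 1 is entry (1,1) of C², where C is the adjacency matrix.
C² = [[2, 2, 1, 1, 2], [2, 2, 1, 1, 2], [1, 1, 4, 3, 1], [1, 1, 3, 4, 1], [2, 2, 1, 1, 2]]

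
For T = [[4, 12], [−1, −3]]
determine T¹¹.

T² = T (a projection; rank 1, trace 1), so T¹¹ = T.

[[4, 12], [−1, −3]]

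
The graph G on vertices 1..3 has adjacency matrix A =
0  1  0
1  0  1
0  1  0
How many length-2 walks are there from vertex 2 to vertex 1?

0

The number of length-2 walks from vertex 2 to vertex 1 is entry (2,1) of A², where A is the adjacency matrix.
A² = [[1, 0, 1], [0, 2, 0], [1, 0, 1]]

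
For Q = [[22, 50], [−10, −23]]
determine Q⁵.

[[1132, 2750], [−550, −1343]]

tr Q = −1 and det Q = −6, so the characteristic polynomial is λ² − (−1)λ + (−6) with roots −3 and 2.
Eigenvectors give P = [[−2, 5], [1, −2]] with P⁻¹ = [[2, 5], [1, 2]], and Q = P·diag(−3, 2)·P⁻¹.
Then Q⁵ = P·diag(−243, 32)·P⁻¹ = [[486, 160], [−243, −64]] · [[2, 5], [1, 2]] = [[1132, 2750], [−550, −1343]].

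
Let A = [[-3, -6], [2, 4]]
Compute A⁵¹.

A² = A (a projection; rank 1, trace 1), so A⁵¹ = A.

[[-3, -6], [2, 4]]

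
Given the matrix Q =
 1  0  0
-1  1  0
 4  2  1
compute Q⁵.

Q = I + N where N = [[0, 0, 0], [-1, 0, 0], [4, 2, 0]] is strictly lower-triangular, so N³ = 0.
(I + N)⁵ = I + 5·N + 10·N² = [[1, 0, 0], [-5, 1, 0], [0, 10, 1]].

[[1, 0, 0], [-5, 1, 0], [0, 10, 1]]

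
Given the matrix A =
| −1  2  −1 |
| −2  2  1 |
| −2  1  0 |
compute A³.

[[−7, 3, 2], [−6, −2, 5], [−2, −1, −2]]

A² = [[−1, 1, 3], [−4, 1, 4], [0, −2, 3]]
A³ = [[−7, 3, 2], [−6, −2, 5], [−2, −1, −2]]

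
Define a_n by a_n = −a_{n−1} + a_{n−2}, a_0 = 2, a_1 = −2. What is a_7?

With companion matrix B = [[−1, 1], [1, 0]], [a_n, a_{n−1}]ᵀ = B·[a_{n−1}, a_{n−2}]ᵀ, so [a_7, a_6]ᵀ = B⁶·[a_1, a_0]ᵀ.
B⁶ = [[13, −8], [−8, 5]], giving [a_7, a_6]ᵀ = [[−42], [26]].

−42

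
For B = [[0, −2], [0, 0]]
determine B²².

[[0, 0], [0, 0]]

B is strictly triangular, hence nilpotent: B² = 0, so B²² = 0.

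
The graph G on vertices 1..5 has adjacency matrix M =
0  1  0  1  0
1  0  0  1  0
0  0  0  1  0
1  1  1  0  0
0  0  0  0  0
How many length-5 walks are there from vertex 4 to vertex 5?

The number of length-5 walks from vertex 4 to vertex 5 is entry (4,5) of M^5, where M is the adjacency matrix.
M^2 = [[2, 1, 1, 1, 0], [1, 2, 1, 1, 0], [1, 1, 1, 0, 0], [1, 1, 0, 3, 0], [0, 0, 0, 0, 0]]
M^3 = [[2, 3, 1, 4, 0], [3, 2, 1, 4, 0], [1, 1, 0, 3, 0], [4, 4, 3, 2, 0], [0, 0, 0, 0, 0]]
M^4 = [[7, 6, 4, 6, 0], [6, 7, 4, 6, 0], [4, 4, 3, 2, 0], [6, 6, 2, 11, 0], [0, 0, 0, 0, 0]]
M^5 = [[12, 13, 6, 17, 0], [13, 12, 6, 17, 0], [6, 6, 2, 11, 0], [17, 17, 11, 14, 0], [0, 0, 0, 0, 0]]

0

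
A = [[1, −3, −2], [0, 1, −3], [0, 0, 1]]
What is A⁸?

[[1, −24, 236], [0, 1, −24], [0, 0, 1]]

A = I + N where N = [[0, −3, −2], [0, 0, −3], [0, 0, 0]] is strictly upper-triangular, so N³ = 0.
(I + N)⁸ = I + 8·N + 28·N² = [[1, −24, 236], [0, 1, −24], [0, 0, 1]].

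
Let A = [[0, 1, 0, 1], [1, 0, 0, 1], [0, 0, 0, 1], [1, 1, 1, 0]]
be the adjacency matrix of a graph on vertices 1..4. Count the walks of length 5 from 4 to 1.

17

The number of length-5 walks from vertex 4 to vertex 1 is entry (4,1) of A^5, where A is the adjacency matrix.
A^2 = [[2, 1, 1, 1], [1, 2, 1, 1], [1, 1, 1, 0], [1, 1, 0, 3]]
A^3 = [[2, 3, 1, 4], [3, 2, 1, 4], [1, 1, 0, 3], [4, 4, 3, 2]]
A^4 = [[7, 6, 4, 6], [6, 7, 4, 6], [4, 4, 3, 2], [6, 6, 2, 11]]
A^5 = [[12, 13, 6, 17], [13, 12, 6, 17], [6, 6, 2, 11], [17, 17, 11, 14]]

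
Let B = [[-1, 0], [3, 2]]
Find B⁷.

tr B = 1 and det B = -2, so the characteristic polynomial is λ² − (1)λ + (-2) with roots 2 and -1.
Eigenvectors give P = [[0, 1], [1, -1]] with P⁻¹ = [[1, 1], [1, 0]], and B = P·diag(2, -1)·P⁻¹.
Then B⁷ = P·diag(128, -1)·P⁻¹ = [[0, -1], [128, 1]] · [[1, 1], [1, 0]] = [[-1, 0], [129, 128]].

[[-1, 0], [129, 128]]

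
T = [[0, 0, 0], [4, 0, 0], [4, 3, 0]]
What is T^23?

[[0, 0, 0], [0, 0, 0], [0, 0, 0]]

T is strictly triangular, hence nilpotent: T^3 = 0, so T^23 = 0.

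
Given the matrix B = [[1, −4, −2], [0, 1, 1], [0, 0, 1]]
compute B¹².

[[1, −48, −288], [0, 1, 12], [0, 0, 1]]

B = I + N where N = [[0, −4, −2], [0, 0, 1], [0, 0, 0]] is strictly upper-triangular, so N³ = 0.
(I + N)¹² = I + 12·N + 66·N² = [[1, −48, −288], [0, 1, 12], [0, 0, 1]].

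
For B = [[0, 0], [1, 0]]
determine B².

B is strictly triangular, hence nilpotent: B² = 0, so B² = 0.

[[0, 0], [0, 0]]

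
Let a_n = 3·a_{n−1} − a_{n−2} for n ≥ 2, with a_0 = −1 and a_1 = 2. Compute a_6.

343

With companion matrix C = [[3, −1], [1, 0]], [a_n, a_{n−1}]ᵀ = C·[a_{n−1}, a_{n−2}]ᵀ, so [a_6, a_5]ᵀ = C⁵·[a_1, a_0]ᵀ.
C⁵ = [[144, −55], [55, −21]], giving [a_6, a_5]ᵀ = [[343], [131]].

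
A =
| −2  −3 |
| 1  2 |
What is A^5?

[[−2, −3], [1, 2]]

A² = I (check: tr A = 0 and det A = −1), so A^5 = A since 5 is odd.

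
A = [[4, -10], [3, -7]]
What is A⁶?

tr A = -3 and det A = 2, so the characteristic polynomial is λ² − (-3)λ + (2) with roots -1 and -2.
Eigenvectors give P = [[2, -5], [1, -3]] with P⁻¹ = [[3, -5], [1, -2]], and A = P·diag(-1, -2)·P⁻¹.
Then A⁶ = P·diag(1, 64)·P⁻¹ = [[2, -320], [1, -192]] · [[3, -5], [1, -2]] = [[-314, 630], [-189, 379]].

[[-314, 630], [-189, 379]]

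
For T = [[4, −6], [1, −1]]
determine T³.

[[22, −42], [7, −13]]

tr T = 3 and det T = 2, so the characteristic polynomial is λ² − (3)λ + (2) with roots 1 and 2.
Eigenvectors give P = [[2, 3], [1, 1]] with P⁻¹ = [[−1, 3], [1, −2]], and T = P·diag(1, 2)·P⁻¹.
Then T³ = P·diag(1, 8)·P⁻¹ = [[2, 24], [1, 8]] · [[−1, 3], [1, −2]] = [[22, −42], [7, −13]].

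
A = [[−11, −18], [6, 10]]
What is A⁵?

tr A = −1 and det A = −2, so the characteristic polynomial is λ² − (−1)λ + (−2) with roots −2 and 1.
Eigenvectors give P = [[−2, −3], [1, 2]] with P⁻¹ = [[−2, −3], [1, 2]], and A = P·diag(−2, 1)·P⁻¹.
Then A⁵ = P·diag(−32, 1)·P⁻¹ = [[64, −3], [−32, 2]] · [[−2, −3], [1, 2]] = [[−131, −198], [66, 100]].

[[−131, −198], [66, 100]]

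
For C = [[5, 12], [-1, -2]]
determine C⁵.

tr C = 3 and det C = 2, so the characteristic polynomial is λ² − (3)λ + (2) with roots 2 and 1.
Eigenvectors give P = [[4, -3], [-1, 1]] with P⁻¹ = [[1, 3], [1, 4]], and C = P·diag(2, 1)·P⁻¹.
Then C⁵ = P·diag(32, 1)·P⁻¹ = [[128, -3], [-32, 1]] · [[1, 3], [1, 4]] = [[125, 372], [-31, -92]].

[[125, 372], [-31, -92]]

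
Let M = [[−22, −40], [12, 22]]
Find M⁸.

tr M = 0 and det M = −4, so the characteristic polynomial is λ² − (0)λ + (−4) with roots 2 and −2.
Eigenvectors give P = [[−5, −2], [3, 1]] with P⁻¹ = [[1, 2], [−3, −5]], and M = P·diag(2, −2)·P⁻¹.
Then M⁸ = P·diag(256, 256)·P⁻¹ = [[−1280, −512], [768, 256]] · [[1, 2], [−3, −5]] = [[256, 0], [0, 256]].

[[256, 0], [0, 256]]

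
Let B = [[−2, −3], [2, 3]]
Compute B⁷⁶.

B² = B (a projection; rank 1, trace 1), so B⁷⁶ = B.

[[−2, −3], [2, 3]]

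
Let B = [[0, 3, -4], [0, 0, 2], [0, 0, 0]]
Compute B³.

[[0, 0, 0], [0, 0, 0], [0, 0, 0]]

B is strictly triangular, hence nilpotent: B³ = 0, so B³ = 0.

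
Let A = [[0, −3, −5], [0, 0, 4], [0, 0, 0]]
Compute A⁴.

A is strictly triangular, hence nilpotent: A³ = 0, so A⁴ = 0.

[[0, 0, 0], [0, 0, 0], [0, 0, 0]]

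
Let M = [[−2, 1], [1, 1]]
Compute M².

[[5, −1], [−1, 2]]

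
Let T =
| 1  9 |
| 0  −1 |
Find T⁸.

T² = I (check: tr T = 0 and det T = −1), so T⁸ = I since 8 is even.

[[1, 0], [0, 1]]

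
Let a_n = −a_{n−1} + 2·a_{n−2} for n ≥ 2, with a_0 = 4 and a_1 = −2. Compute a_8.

514

With companion matrix M = [[−1, 2], [1, 0]], [a_n, a_{n−1}]ᵀ = M·[a_{n−1}, a_{n−2}]ᵀ, so [a_8, a_7]ᵀ = M^7·[a_1, a_0]ᵀ.
M^7 = [[−85, 86], [43, −42]], giving [a_8, a_7]ᵀ = [[514], [−254]].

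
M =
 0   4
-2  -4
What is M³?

M² = [[-8, -16], [8, 8]]
M³ = [[32, 32], [-16, 0]]

[[32, 32], [-16, 0]]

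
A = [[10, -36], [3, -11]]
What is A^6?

[[-188, 756], [-63, 253]]

tr A = -1 and det A = -2, so the characteristic polynomial is λ² − (-1)λ + (-2) with roots -2 and 1.
Eigenvectors give P = [[3, -4], [1, -1]] with P⁻¹ = [[-1, 4], [-1, 3]], and A = P·diag(-2, 1)·P⁻¹.
Then A^6 = P·diag(64, 1)·P⁻¹ = [[192, -4], [64, -1]] · [[-1, 4], [-1, 3]] = [[-188, 756], [-63, 253]].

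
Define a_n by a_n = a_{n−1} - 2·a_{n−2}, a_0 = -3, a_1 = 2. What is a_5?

With companion matrix M = [[1, -2], [1, 0]], [a_n, a_{n−1}]ᵀ = M·[a_{n−1}, a_{n−2}]ᵀ, so [a_5, a_4]ᵀ = M^4·[a_1, a_0]ᵀ.
M^4 = [[-1, 6], [-3, 2]], giving [a_5, a_4]ᵀ = [[-20], [-12]].

-20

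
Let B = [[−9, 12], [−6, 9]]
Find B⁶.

tr B = 0 and det B = −9, so the characteristic polynomial is λ² − (0)λ + (−9) with roots −3 and 3.
Eigenvectors give P = [[2, −1], [1, −1]] with P⁻¹ = [[1, −1], [1, −2]], and B = P·diag(−3, 3)·P⁻¹.
Then B⁶ = P·diag(729, 729)·P⁻¹ = [[1458, −729], [729, −729]] · [[1, −1], [1, −2]] = [[729, 0], [0, 729]].

[[729, 0], [0, 729]]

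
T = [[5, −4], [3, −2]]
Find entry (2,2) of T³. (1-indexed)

−20

tr T = 3 and det T = 2, so the characteristic polynomial is λ² − (3)λ + (2) with roots 1 and 2.
Eigenvectors give P = [[1, −4], [1, −3]] with P⁻¹ = [[−3, 4], [−1, 1]], and T = P·diag(1, 2)·P⁻¹.
Then T³ = P·diag(1, 8)·P⁻¹ = [[1, −32], [1, −24]] · [[−3, 4], [−1, 1]] = [[29, −28], [21, −20]].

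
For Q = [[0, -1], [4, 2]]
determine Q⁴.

[[0, 8], [-32, -16]]

Q² = [[-4, -2], [8, 0]]
Q³ = [[-8, 0], [0, -8]]
Q⁴ = [[0, 8], [-32, -16]]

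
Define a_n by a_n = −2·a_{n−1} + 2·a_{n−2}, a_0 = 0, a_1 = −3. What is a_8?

With companion matrix A = [[−2, 2], [1, 0]], [a_n, a_{n−1}]ᵀ = A·[a_{n−1}, a_{n−2}]ᵀ, so [a_8, a_7]ᵀ = A⁷·[a_1, a_0]ᵀ.
A⁷ = [[−896, 656], [328, −240]], giving [a_8, a_7]ᵀ = [[2688], [−984]].

2688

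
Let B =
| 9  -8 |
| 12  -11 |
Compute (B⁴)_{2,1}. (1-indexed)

-240

tr B = -2 and det B = -3, so the characteristic polynomial is λ² − (-2)λ + (-3) with roots -3 and 1.
Eigenvectors give P = [[-2, 1], [-3, 1]] with P⁻¹ = [[1, -1], [3, -2]], and B = P·diag(-3, 1)·P⁻¹.
Then B⁴ = P·diag(81, 1)·P⁻¹ = [[-162, 1], [-243, 1]] · [[1, -1], [3, -2]] = [[-159, 160], [-240, 241]].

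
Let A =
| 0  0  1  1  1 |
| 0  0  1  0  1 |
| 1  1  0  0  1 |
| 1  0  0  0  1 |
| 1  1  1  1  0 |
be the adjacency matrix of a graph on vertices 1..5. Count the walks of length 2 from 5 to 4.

The number of length-2 walks from vertex 5 to vertex 4 is entry (5,4) of A^2, where A is the adjacency matrix.
A^2 = [[3, 2, 1, 1, 2], [2, 2, 1, 1, 1], [1, 1, 3, 2, 2], [1, 1, 2, 2, 1], [2, 1, 2, 1, 4]]

1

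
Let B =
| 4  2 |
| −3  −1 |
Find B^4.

tr B = 3 and det B = 2, so the characteristic polynomial is λ² − (3)λ + (2) with roots 2 and 1.
Eigenvectors give P = [[−1, −2], [1, 3]] with P⁻¹ = [[−3, −2], [1, 1]], and B = P·diag(2, 1)·P⁻¹.
Then B^4 = P·diag(16, 1)·P⁻¹ = [[−16, −2], [16, 3]] · [[−3, −2], [1, 1]] = [[46, 30], [−45, −29]].

[[46, 30], [−45, −29]]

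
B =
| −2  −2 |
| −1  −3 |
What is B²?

[[6, 10], [5, 11]]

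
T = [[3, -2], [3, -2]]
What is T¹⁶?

[[3, -2], [3, -2]]

T² = T (a projection; rank 1, trace 1), so T¹⁶ = T.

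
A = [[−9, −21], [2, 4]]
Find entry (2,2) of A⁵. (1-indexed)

tr A = −5 and det A = 6, so the characteristic polynomial is λ² − (−5)λ + (6) with roots −2 and −3.
Eigenvectors give P = [[−3, 7], [1, −2]] with P⁻¹ = [[2, 7], [1, 3]], and A = P·diag(−2, −3)·P⁻¹.
Then A⁵ = P·diag(−32, −243)·P⁻¹ = [[96, −1701], [−32, 486]] · [[2, 7], [1, 3]] = [[−1509, −4431], [422, 1234]].

1234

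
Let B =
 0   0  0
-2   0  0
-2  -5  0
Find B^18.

[[0, 0, 0], [0, 0, 0], [0, 0, 0]]

B is strictly triangular, hence nilpotent: B^3 = 0, so B^18 = 0.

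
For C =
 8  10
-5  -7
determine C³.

tr C = 1 and det C = -6, so the characteristic polynomial is λ² − (1)λ + (-6) with roots 3 and -2.
Eigenvectors give P = [[-2, -1], [1, 1]] with P⁻¹ = [[-1, -1], [1, 2]], and C = P·diag(3, -2)·P⁻¹.
Then C³ = P·diag(27, -8)·P⁻¹ = [[-54, 8], [27, -8]] · [[-1, -1], [1, 2]] = [[62, 70], [-35, -43]].

[[62, 70], [-35, -43]]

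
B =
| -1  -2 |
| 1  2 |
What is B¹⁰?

[[-1, -2], [1, 2]]

B² = B (a projection; rank 1, trace 1), so B¹⁰ = B.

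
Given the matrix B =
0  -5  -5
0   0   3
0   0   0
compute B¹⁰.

[[0, 0, 0], [0, 0, 0], [0, 0, 0]]

B is strictly triangular, hence nilpotent: B³ = 0, so B¹⁰ = 0.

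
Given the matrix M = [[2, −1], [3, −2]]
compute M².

[[1, 0], [0, 1]]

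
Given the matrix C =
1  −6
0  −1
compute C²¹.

[[1, −6], [0, −1]]

C² = I (check: tr C = 0 and det C = −1), so C²¹ = C since 21 is odd.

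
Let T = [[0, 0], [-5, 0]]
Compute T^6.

[[0, 0], [0, 0]]

T is strictly triangular, hence nilpotent: T^2 = 0, so T^6 = 0.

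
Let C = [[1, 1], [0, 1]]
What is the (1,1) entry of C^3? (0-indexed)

1

C = I + N where N = [[0, 1], [0, 0]] is strictly upper-triangular, so N^2 = 0.
(I + N)^3 = I + 3·N = [[1, 3], [0, 1]].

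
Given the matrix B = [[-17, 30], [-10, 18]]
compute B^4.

tr B = 1 and det B = -6, so the characteristic polynomial is λ² − (1)λ + (-6) with roots 3 and -2.
Eigenvectors give P = [[-3, 2], [-2, 1]] with P⁻¹ = [[1, -2], [2, -3]], and B = P·diag(3, -2)·P⁻¹.
Then B^4 = P·diag(81, 16)·P⁻¹ = [[-243, 32], [-162, 16]] · [[1, -2], [2, -3]] = [[-179, 390], [-130, 276]].

[[-179, 390], [-130, 276]]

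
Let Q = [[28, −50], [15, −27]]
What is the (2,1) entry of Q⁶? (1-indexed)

1995

tr Q = 1 and det Q = −6, so the characteristic polynomial is λ² − (1)λ + (−6) with roots −2 and 3.
Eigenvectors give P = [[−5, 2], [−3, 1]] with P⁻¹ = [[1, −2], [3, −5]], and Q = P·diag(−2, 3)·P⁻¹.
Then Q⁶ = P·diag(64, 729)·P⁻¹ = [[−320, 1458], [−192, 729]] · [[1, −2], [3, −5]] = [[4054, −6650], [1995, −3261]].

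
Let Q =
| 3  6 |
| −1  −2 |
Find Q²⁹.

[[3, 6], [−1, −2]]

Q² = Q (a projection; rank 1, trace 1), so Q²⁹ = Q.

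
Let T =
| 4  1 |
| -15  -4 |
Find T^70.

[[1, 0], [0, 1]]

T² = I (check: tr T = 0 and det T = -1), so T^70 = I since 70 is even.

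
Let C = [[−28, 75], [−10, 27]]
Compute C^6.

[[4054, −9975], [1330, −3261]]

tr C = −1 and det C = −6, so the characteristic polynomial is λ² − (−1)λ + (−6) with roots −3 and 2.
Eigenvectors give P = [[3, −5], [1, −2]] with P⁻¹ = [[2, −5], [1, −3]], and C = P·diag(−3, 2)·P⁻¹.
Then C^6 = P·diag(729, 64)·P⁻¹ = [[2187, −320], [729, −128]] · [[2, −5], [1, −3]] = [[4054, −9975], [1330, −3261]].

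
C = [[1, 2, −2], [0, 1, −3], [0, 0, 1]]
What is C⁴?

[[1, 8, −44], [0, 1, −12], [0, 0, 1]]

C = I + N where N = [[0, 2, −2], [0, 0, −3], [0, 0, 0]] is strictly upper-triangular, so N³ = 0.
(I + N)⁴ = I + 4·N + 6·N² = [[1, 8, −44], [0, 1, −12], [0, 0, 1]].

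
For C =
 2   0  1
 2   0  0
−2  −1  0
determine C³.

[[−2, −2, 2], [4, −2, 4], [−8, 2, −6]]

C² = [[2, −1, 2], [4, 0, 2], [−6, 0, −2]]
C³ = [[−2, −2, 2], [4, −2, 4], [−8, 2, −6]]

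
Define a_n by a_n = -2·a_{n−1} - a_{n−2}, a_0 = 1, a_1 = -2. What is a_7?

With companion matrix B = [[-2, -1], [1, 0]], [a_n, a_{n−1}]ᵀ = B·[a_{n−1}, a_{n−2}]ᵀ, so [a_7, a_6]ᵀ = B⁶·[a_1, a_0]ᵀ.
B⁶ = [[7, 6], [-6, -5]], giving [a_7, a_6]ᵀ = [[-8], [7]].

-8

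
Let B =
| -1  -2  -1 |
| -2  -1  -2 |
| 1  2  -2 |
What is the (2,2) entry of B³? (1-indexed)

B² = [[4, 2, 7], [2, 1, 8], [-7, -8, -1]]
B³ = [[-1, 4, -22], [4, 11, -20], [22, 20, 25]]

11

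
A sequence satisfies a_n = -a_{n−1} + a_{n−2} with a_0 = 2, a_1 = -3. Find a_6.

34

With companion matrix A = [[-1, 1], [1, 0]], [a_n, a_{n−1}]ᵀ = A·[a_{n−1}, a_{n−2}]ᵀ, so [a_6, a_5]ᵀ = A⁵·[a_1, a_0]ᵀ.
A⁵ = [[-8, 5], [5, -3]], giving [a_6, a_5]ᵀ = [[34], [-21]].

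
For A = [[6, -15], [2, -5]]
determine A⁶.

A² = A (a projection; rank 1, trace 1), so A⁶ = A.

[[6, -15], [2, -5]]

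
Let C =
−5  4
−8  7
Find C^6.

[[−727, 728], [−1456, 1457]]

tr C = 2 and det C = −3, so the characteristic polynomial is λ² − (2)λ + (−3) with roots 3 and −1.
Eigenvectors give P = [[−1, −1], [−2, −1]] with P⁻¹ = [[1, −1], [−2, 1]], and C = P·diag(3, −1)·P⁻¹.
Then C^6 = P·diag(729, 1)·P⁻¹ = [[−729, −1], [−1458, −1]] · [[1, −1], [−2, 1]] = [[−727, 728], [−1456, 1457]].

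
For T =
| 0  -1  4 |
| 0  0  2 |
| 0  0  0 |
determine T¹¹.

T is strictly triangular, hence nilpotent: T³ = 0, so T¹¹ = 0.

[[0, 0, 0], [0, 0, 0], [0, 0, 0]]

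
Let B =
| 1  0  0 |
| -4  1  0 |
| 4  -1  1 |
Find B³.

B = I + N where N = [[0, 0, 0], [-4, 0, 0], [4, -1, 0]] is strictly lower-triangular, so N³ = 0.
(I + N)³ = I + 3·N + 3·N² = [[1, 0, 0], [-12, 1, 0], [24, -3, 1]].

[[1, 0, 0], [-12, 1, 0], [24, -3, 1]]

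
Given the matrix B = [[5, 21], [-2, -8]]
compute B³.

[[41, 147], [-14, -50]]

tr B = -3 and det B = 2, so the characteristic polynomial is λ² − (-3)λ + (2) with roots -2 and -1.
Eigenvectors give P = [[-3, -7], [1, 2]] with P⁻¹ = [[2, 7], [-1, -3]], and B = P·diag(-2, -1)·P⁻¹.
Then B³ = P·diag(-8, -1)·P⁻¹ = [[24, 7], [-8, -2]] · [[2, 7], [-1, -3]] = [[41, 147], [-14, -50]].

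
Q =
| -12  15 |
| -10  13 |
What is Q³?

[[-78, 105], [-70, 97]]

tr Q = 1 and det Q = -6, so the characteristic polynomial is λ² − (1)λ + (-6) with roots 3 and -2.
Eigenvectors give P = [[-1, -3], [-1, -2]] with P⁻¹ = [[2, -3], [-1, 1]], and Q = P·diag(3, -2)·P⁻¹.
Then Q³ = P·diag(27, -8)·P⁻¹ = [[-27, 24], [-27, 16]] · [[2, -3], [-1, 1]] = [[-78, 105], [-70, 97]].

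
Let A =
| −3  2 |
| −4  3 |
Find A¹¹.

[[−3, 2], [−4, 3]]

A² = I (check: tr A = 0 and det A = −1), so A¹¹ = A since 11 is odd.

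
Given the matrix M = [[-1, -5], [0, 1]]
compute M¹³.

M² = I (check: tr M = 0 and det M = -1), so M¹³ = M since 13 is odd.

[[-1, -5], [0, 1]]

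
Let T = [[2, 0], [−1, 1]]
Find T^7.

tr T = 3 and det T = 2, so the characteristic polynomial is λ² − (3)λ + (2) with roots 2 and 1.
Eigenvectors give P = [[−1, 0], [1, 1]] with P⁻¹ = [[−1, 0], [1, 1]], and T = P·diag(2, 1)·P⁻¹.
Then T^7 = P·diag(128, 1)·P⁻¹ = [[−128, 0], [128, 1]] · [[−1, 0], [1, 1]] = [[128, 0], [−127, 1]].

[[128, 0], [−127, 1]]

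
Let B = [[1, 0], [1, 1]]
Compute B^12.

[[1, 0], [12, 1]]

B = I + N where N = [[0, 0], [1, 0]] is strictly lower-triangular, so N^2 = 0.
(I + N)^12 = I + 12·N = [[1, 0], [12, 1]].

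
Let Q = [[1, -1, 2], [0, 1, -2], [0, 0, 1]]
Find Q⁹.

[[1, -9, 90], [0, 1, -18], [0, 0, 1]]

Q = I + N where N = [[0, -1, 2], [0, 0, -2], [0, 0, 0]] is strictly upper-triangular, so N³ = 0.
(I + N)⁹ = I + 9·N + 36·N² = [[1, -9, 90], [0, 1, -18], [0, 0, 1]].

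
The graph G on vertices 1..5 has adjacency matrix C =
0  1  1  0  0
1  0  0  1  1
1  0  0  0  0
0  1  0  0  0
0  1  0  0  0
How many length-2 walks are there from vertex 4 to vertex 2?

0

The number of length-2 walks from vertex 4 to vertex 2 is entry (4,2) of C², where C is the adjacency matrix.
C² = [[2, 0, 0, 1, 1], [0, 3, 1, 0, 0], [0, 1, 1, 0, 0], [1, 0, 0, 1, 1], [1, 0, 0, 1, 1]]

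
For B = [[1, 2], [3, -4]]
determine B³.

[[-11, 38], [57, -106]]

B² = [[7, -6], [-9, 22]]
B³ = [[-11, 38], [57, -106]]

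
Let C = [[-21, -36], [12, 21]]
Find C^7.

tr C = 0 and det C = -9, so the characteristic polynomial is λ² − (0)λ + (-9) with roots -3 and 3.
Eigenvectors give P = [[-2, 3], [1, -2]] with P⁻¹ = [[-2, -3], [-1, -2]], and C = P·diag(-3, 3)·P⁻¹.
Then C^7 = P·diag(-2187, 2187)·P⁻¹ = [[4374, 6561], [-2187, -4374]] · [[-2, -3], [-1, -2]] = [[-15309, -26244], [8748, 15309]].

[[-15309, -26244], [8748, 15309]]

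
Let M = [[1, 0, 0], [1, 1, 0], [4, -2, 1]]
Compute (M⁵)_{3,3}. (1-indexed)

1

M = I + N where N = [[0, 0, 0], [1, 0, 0], [4, -2, 0]] is strictly lower-triangular, so N³ = 0.
(I + N)⁵ = I + 5·N + 10·N² = [[1, 0, 0], [5, 1, 0], [0, -10, 1]].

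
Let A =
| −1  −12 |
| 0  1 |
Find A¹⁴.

A² = I (check: tr A = 0 and det A = −1), so A¹⁴ = I since 14 is even.

[[1, 0], [0, 1]]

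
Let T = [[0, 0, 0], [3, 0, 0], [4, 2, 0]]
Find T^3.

T is strictly triangular, hence nilpotent: T^3 = 0, so T^3 = 0.

[[0, 0, 0], [0, 0, 0], [0, 0, 0]]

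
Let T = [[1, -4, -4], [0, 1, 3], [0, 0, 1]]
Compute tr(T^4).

3

T = I + N where N = [[0, -4, -4], [0, 0, 3], [0, 0, 0]] is strictly upper-triangular, so N^3 = 0.
(I + N)^4 = I + 4·N + 6·N^2 = [[1, -16, -88], [0, 1, 12], [0, 0, 1]].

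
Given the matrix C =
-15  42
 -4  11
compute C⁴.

tr C = -4 and det C = 3, so the characteristic polynomial is λ² − (-4)λ + (3) with roots -1 and -3.
Eigenvectors give P = [[-3, -7], [-1, -2]] with P⁻¹ = [[2, -7], [-1, 3]], and C = P·diag(-1, -3)·P⁻¹.
Then C⁴ = P·diag(1, 81)·P⁻¹ = [[-3, -567], [-1, -162]] · [[2, -7], [-1, 3]] = [[561, -1680], [160, -479]].

[[561, -1680], [160, -479]]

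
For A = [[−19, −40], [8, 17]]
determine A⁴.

[[401, 800], [−160, −319]]

tr A = −2 and det A = −3, so the characteristic polynomial is λ² − (−2)λ + (−3) with roots −3 and 1.
Eigenvectors give P = [[5, −2], [−2, 1]] with P⁻¹ = [[1, 2], [2, 5]], and A = P·diag(−3, 1)·P⁻¹.
Then A⁴ = P·diag(81, 1)·P⁻¹ = [[405, −2], [−162, 1]] · [[1, 2], [2, 5]] = [[401, 800], [−160, −319]].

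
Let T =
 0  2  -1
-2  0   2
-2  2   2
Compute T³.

T² = [[-2, -2, 2], [-4, 0, 6], [-8, 0, 10]]
T³ = [[0, 0, 2], [-12, 4, 16], [-20, 4, 28]]

[[0, 0, 2], [-12, 4, 16], [-20, 4, 28]]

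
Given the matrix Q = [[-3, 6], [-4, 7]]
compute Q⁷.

[[-4371, 6558], [-4372, 6559]]

tr Q = 4 and det Q = 3, so the characteristic polynomial is λ² − (4)λ + (3) with roots 1 and 3.
Eigenvectors give P = [[-3, -1], [-2, -1]] with P⁻¹ = [[-1, 1], [2, -3]], and Q = P·diag(1, 3)·P⁻¹.
Then Q⁷ = P·diag(1, 2187)·P⁻¹ = [[-3, -2187], [-2, -2187]] · [[-1, 1], [2, -3]] = [[-4371, 6558], [-4372, 6559]].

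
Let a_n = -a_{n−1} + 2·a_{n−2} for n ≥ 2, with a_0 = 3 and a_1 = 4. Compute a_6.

-18

With companion matrix A = [[-1, 2], [1, 0]], [a_n, a_{n−1}]ᵀ = A·[a_{n−1}, a_{n−2}]ᵀ, so [a_6, a_5]ᵀ = A^5·[a_1, a_0]ᵀ.
A^5 = [[-21, 22], [11, -10]], giving [a_6, a_5]ᵀ = [[-18], [14]].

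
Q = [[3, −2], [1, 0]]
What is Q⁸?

[[511, −510], [255, −254]]

tr Q = 3 and det Q = 2, so the characteristic polynomial is λ² − (3)λ + (2) with roots 1 and 2.
Eigenvectors give P = [[1, −2], [1, −1]] with P⁻¹ = [[−1, 2], [−1, 1]], and Q = P·diag(1, 2)·P⁻¹.
Then Q⁸ = P·diag(1, 256)·P⁻¹ = [[1, −512], [1, −256]] · [[−1, 2], [−1, 1]] = [[511, −510], [255, −254]].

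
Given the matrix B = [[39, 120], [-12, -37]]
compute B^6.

tr B = 2 and det B = -3, so the characteristic polynomial is λ² − (2)λ + (-3) with roots -1 and 3.
Eigenvectors give P = [[3, -10], [-1, 3]] with P⁻¹ = [[-3, -10], [-1, -3]], and B = P·diag(-1, 3)·P⁻¹.
Then B^6 = P·diag(1, 729)·P⁻¹ = [[3, -7290], [-1, 2187]] · [[-3, -10], [-1, -3]] = [[7281, 21840], [-2184, -6551]].

[[7281, 21840], [-2184, -6551]]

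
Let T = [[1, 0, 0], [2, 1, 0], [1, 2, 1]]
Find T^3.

T = I + N where N = [[0, 0, 0], [2, 0, 0], [1, 2, 0]] is strictly lower-triangular, so N^3 = 0.
(I + N)^3 = I + 3·N + 3·N^2 = [[1, 0, 0], [6, 1, 0], [15, 6, 1]].

[[1, 0, 0], [6, 1, 0], [15, 6, 1]]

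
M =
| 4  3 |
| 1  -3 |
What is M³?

M² = [[19, 3], [1, 12]]
M³ = [[79, 48], [16, -33]]

[[79, 48], [16, -33]]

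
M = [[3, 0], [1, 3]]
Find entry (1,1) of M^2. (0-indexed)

9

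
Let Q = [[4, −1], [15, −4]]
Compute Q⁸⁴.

Q² = I (check: tr Q = 0 and det Q = −1), so Q⁸⁴ = I since 84 is even.

[[1, 0], [0, 1]]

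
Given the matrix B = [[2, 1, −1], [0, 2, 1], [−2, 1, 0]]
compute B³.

B² = [[6, 3, −1], [−2, 5, 2], [−4, 0, 3]]
B³ = [[14, 11, −3], [−8, 10, 7], [−14, −1, 4]]

[[14, 11, −3], [−8, 10, 7], [−14, −1, 4]]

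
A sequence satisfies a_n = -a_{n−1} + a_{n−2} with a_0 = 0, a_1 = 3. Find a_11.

267

With companion matrix M = [[-1, 1], [1, 0]], [a_n, a_{n−1}]ᵀ = M·[a_{n−1}, a_{n−2}]ᵀ, so [a_11, a_10]ᵀ = M^10·[a_1, a_0]ᵀ.
M^10 = [[89, -55], [-55, 34]], giving [a_11, a_10]ᵀ = [[267], [-165]].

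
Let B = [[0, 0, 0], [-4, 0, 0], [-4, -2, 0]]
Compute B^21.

[[0, 0, 0], [0, 0, 0], [0, 0, 0]]

B is strictly triangular, hence nilpotent: B^3 = 0, so B^21 = 0.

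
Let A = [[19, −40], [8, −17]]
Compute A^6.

[[3641, −7280], [1456, −2911]]

tr A = 2 and det A = −3, so the characteristic polynomial is λ² − (2)λ + (−3) with roots 3 and −1.
Eigenvectors give P = [[5, −2], [2, −1]] with P⁻¹ = [[1, −2], [2, −5]], and A = P·diag(3, −1)·P⁻¹.
Then A^6 = P·diag(729, 1)·P⁻¹ = [[3645, −2], [1458, −1]] · [[1, −2], [2, −5]] = [[3641, −7280], [1456, −2911]].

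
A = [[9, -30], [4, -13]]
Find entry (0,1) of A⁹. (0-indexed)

-295230

tr A = -4 and det A = 3, so the characteristic polynomial is λ² − (-4)λ + (3) with roots -1 and -3.
Eigenvectors give P = [[3, -5], [1, -2]] with P⁻¹ = [[2, -5], [1, -3]], and A = P·diag(-1, -3)·P⁻¹.
Then A⁹ = P·diag(-1, -19683)·P⁻¹ = [[-3, 98415], [-1, 39366]] · [[2, -5], [1, -3]] = [[98409, -295230], [39364, -118093]].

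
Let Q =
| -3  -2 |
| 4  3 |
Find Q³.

Q² = I (check: tr Q = 0 and det Q = -1), so Q³ = Q since 3 is odd.

[[-3, -2], [4, 3]]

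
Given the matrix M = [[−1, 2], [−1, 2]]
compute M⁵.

[[−1, 2], [−1, 2]]

M² = M (a projection; rank 1, trace 1), so M⁵ = M.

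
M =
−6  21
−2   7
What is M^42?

M² = M (a projection; rank 1, trace 1), so M^42 = M.

[[−6, 21], [−2, 7]]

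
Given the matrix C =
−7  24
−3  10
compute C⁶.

tr C = 3 and det C = 2, so the characteristic polynomial is λ² − (3)λ + (2) with roots 1 and 2.
Eigenvectors give P = [[−3, 8], [−1, 3]] with P⁻¹ = [[−3, 8], [−1, 3]], and C = P·diag(1, 2)·P⁻¹.
Then C⁶ = P·diag(1, 64)·P⁻¹ = [[−3, 512], [−1, 192]] · [[−3, 8], [−1, 3]] = [[−503, 1512], [−189, 568]].

[[−503, 1512], [−189, 568]]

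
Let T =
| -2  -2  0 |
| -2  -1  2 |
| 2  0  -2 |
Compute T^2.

[[8, 6, -4], [10, 5, -6], [-8, -4, 4]]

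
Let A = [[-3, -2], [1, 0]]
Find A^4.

[[31, 30], [-15, -14]]

tr A = -3 and det A = 2, so the characteristic polynomial is λ² − (-3)λ + (2) with roots -1 and -2.
Eigenvectors give P = [[-1, -2], [1, 1]] with P⁻¹ = [[1, 2], [-1, -1]], and A = P·diag(-1, -2)·P⁻¹.
Then A^4 = P·diag(1, 16)·P⁻¹ = [[-1, -32], [1, 16]] · [[1, 2], [-1, -1]] = [[31, 30], [-15, -14]].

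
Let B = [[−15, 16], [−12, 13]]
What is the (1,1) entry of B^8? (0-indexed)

tr B = −2 and det B = −3, so the characteristic polynomial is λ² − (−2)λ + (−3) with roots −3 and 1.
Eigenvectors give P = [[4, −1], [3, −1]] with P⁻¹ = [[1, −1], [3, −4]], and B = P·diag(−3, 1)·P⁻¹.
Then B^8 = P·diag(6561, 1)·P⁻¹ = [[26244, −1], [19683, −1]] · [[1, −1], [3, −4]] = [[26241, −26240], [19680, −19679]].

−19679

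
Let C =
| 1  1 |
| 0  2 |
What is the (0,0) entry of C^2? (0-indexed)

1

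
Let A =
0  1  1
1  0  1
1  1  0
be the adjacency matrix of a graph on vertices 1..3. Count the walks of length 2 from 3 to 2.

The number of length-2 walks from vertex 3 to vertex 2 is entry (3,2) of A², where A is the adjacency matrix.
A² = [[2, 1, 1], [1, 2, 1], [1, 1, 2]]

1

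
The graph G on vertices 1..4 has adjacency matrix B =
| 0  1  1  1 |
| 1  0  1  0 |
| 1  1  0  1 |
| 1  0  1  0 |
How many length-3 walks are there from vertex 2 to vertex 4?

2

The number of length-3 walks from vertex 2 to vertex 4 is entry (2,4) of B^3, where B is the adjacency matrix.
B^2 = [[3, 1, 2, 1], [1, 2, 1, 2], [2, 1, 3, 1], [1, 2, 1, 2]]
B^3 = [[4, 5, 5, 5], [5, 2, 5, 2], [5, 5, 4, 5], [5, 2, 5, 2]]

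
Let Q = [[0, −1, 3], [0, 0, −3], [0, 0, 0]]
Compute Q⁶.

[[0, 0, 0], [0, 0, 0], [0, 0, 0]]

Q is strictly triangular, hence nilpotent: Q³ = 0, so Q⁶ = 0.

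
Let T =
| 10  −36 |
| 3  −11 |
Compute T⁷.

tr T = −1 and det T = −2, so the characteristic polynomial is λ² − (−1)λ + (−2) with roots −2 and 1.
Eigenvectors give P = [[3, 4], [1, 1]] with P⁻¹ = [[−1, 4], [1, −3]], and T = P·diag(−2, 1)·P⁻¹.
Then T⁷ = P·diag(−128, 1)·P⁻¹ = [[−384, 4], [−128, 1]] · [[−1, 4], [1, −3]] = [[388, −1548], [129, −515]].

[[388, −1548], [129, −515]]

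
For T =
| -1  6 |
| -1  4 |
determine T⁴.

tr T = 3 and det T = 2, so the characteristic polynomial is λ² − (3)λ + (2) with roots 2 and 1.
Eigenvectors give P = [[-2, -3], [-1, -1]] with P⁻¹ = [[1, -3], [-1, 2]], and T = P·diag(2, 1)·P⁻¹.
Then T⁴ = P·diag(16, 1)·P⁻¹ = [[-32, -3], [-16, -1]] · [[1, -3], [-1, 2]] = [[-29, 90], [-15, 46]].

[[-29, 90], [-15, 46]]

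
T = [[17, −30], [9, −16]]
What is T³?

tr T = 1 and det T = −2, so the characteristic polynomial is λ² − (1)λ + (−2) with roots −1 and 2.
Eigenvectors give P = [[−5, 2], [−3, 1]] with P⁻¹ = [[1, −2], [3, −5]], and T = P·diag(−1, 2)·P⁻¹.
Then T³ = P·diag(−1, 8)·P⁻¹ = [[5, 16], [3, 8]] · [[1, −2], [3, −5]] = [[53, −90], [27, −46]].

[[53, −90], [27, −46]]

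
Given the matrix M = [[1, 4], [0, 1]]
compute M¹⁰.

M = I + N where N = [[0, 4], [0, 0]] is strictly upper-triangular, so N² = 0.
(I + N)¹⁰ = I + 10·N = [[1, 40], [0, 1]].

[[1, 40], [0, 1]]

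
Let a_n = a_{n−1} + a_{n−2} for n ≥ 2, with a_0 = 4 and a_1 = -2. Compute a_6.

With companion matrix A = [[1, 1], [1, 0]], [a_n, a_{n−1}]ᵀ = A·[a_{n−1}, a_{n−2}]ᵀ, so [a_6, a_5]ᵀ = A^5·[a_1, a_0]ᵀ.
A^5 = [[8, 5], [5, 3]], giving [a_6, a_5]ᵀ = [[4], [2]].

4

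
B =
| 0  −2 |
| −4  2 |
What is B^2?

[[8, −4], [−8, 12]]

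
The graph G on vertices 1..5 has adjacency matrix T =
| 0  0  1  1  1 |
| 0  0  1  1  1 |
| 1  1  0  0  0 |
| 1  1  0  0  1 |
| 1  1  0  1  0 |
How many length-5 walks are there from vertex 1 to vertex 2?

26

The number of length-5 walks from vertex 1 to vertex 2 is entry (1,2) of T^5, where T is the adjacency matrix.
T^2 = [[3, 3, 0, 1, 1], [3, 3, 0, 1, 1], [0, 0, 2, 2, 2], [1, 1, 2, 3, 2], [1, 1, 2, 2, 3]]
T^3 = [[2, 2, 6, 7, 7], [2, 2, 6, 7, 7], [6, 6, 0, 2, 2], [7, 7, 2, 4, 5], [7, 7, 2, 5, 4]]
T^4 = [[20, 20, 4, 11, 11], [20, 20, 4, 11, 11], [4, 4, 12, 14, 14], [11, 11, 14, 19, 18], [11, 11, 14, 18, 19]]
T^5 = [[26, 26, 40, 51, 51], [26, 26, 40, 51, 51], [40, 40, 8, 22, 22], [51, 51, 22, 40, 41], [51, 51, 22, 41, 40]]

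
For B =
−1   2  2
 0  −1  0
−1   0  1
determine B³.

B² = [[−1, −4, 0], [0, 1, 0], [0, −2, −1]]
B³ = [[1, 2, −2], [0, −1, 0], [1, 2, −1]]

[[1, 2, −2], [0, −1, 0], [1, 2, −1]]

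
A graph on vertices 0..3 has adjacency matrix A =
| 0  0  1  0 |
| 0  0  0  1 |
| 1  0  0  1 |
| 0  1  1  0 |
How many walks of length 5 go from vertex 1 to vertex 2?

The number of length-5 walks from vertex 1 to vertex 2 is entry (1,2) of A^5, where A is the adjacency matrix.
A^2 = [[1, 0, 0, 1], [0, 1, 1, 0], [0, 1, 2, 0], [1, 0, 0, 2]]
A^3 = [[0, 1, 2, 0], [1, 0, 0, 2], [2, 0, 0, 3], [0, 2, 3, 0]]
A^4 = [[2, 0, 0, 3], [0, 2, 3, 0], [0, 3, 5, 0], [3, 0, 0, 5]]
A^5 = [[0, 3, 5, 0], [3, 0, 0, 5], [5, 0, 0, 8], [0, 5, 8, 0]]

0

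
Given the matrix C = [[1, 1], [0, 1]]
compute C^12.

[[1, 12], [0, 1]]

C = I + N where N = [[0, 1], [0, 0]] is strictly upper-triangular, so N^2 = 0.
(I + N)^12 = I + 12·N = [[1, 12], [0, 1]].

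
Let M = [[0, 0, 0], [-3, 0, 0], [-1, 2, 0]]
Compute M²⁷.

[[0, 0, 0], [0, 0, 0], [0, 0, 0]]

M is strictly triangular, hence nilpotent: M³ = 0, so M²⁷ = 0.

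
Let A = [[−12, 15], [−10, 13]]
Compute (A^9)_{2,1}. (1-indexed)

−40390

tr A = 1 and det A = −6, so the characteristic polynomial is λ² − (1)λ + (−6) with roots −2 and 3.
Eigenvectors give P = [[3, 1], [2, 1]] with P⁻¹ = [[1, −1], [−2, 3]], and A = P·diag(−2, 3)·P⁻¹.
Then A^9 = P·diag(−512, 19683)·P⁻¹ = [[−1536, 19683], [−1024, 19683]] · [[1, −1], [−2, 3]] = [[−40902, 60585], [−40390, 60073]].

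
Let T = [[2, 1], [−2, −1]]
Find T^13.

T² = T (a projection; rank 1, trace 1), so T^13 = T.

[[2, 1], [−2, −1]]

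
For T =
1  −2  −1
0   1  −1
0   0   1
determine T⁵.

[[1, −10, 15], [0, 1, −5], [0, 0, 1]]

T = I + N where N = [[0, −2, −1], [0, 0, −1], [0, 0, 0]] is strictly upper-triangular, so N³ = 0.
(I + N)⁵ = I + 5·N + 10·N² = [[1, −10, 15], [0, 1, −5], [0, 0, 1]].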